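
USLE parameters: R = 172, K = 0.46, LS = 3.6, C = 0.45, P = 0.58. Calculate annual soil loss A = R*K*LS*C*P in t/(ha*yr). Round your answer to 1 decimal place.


Step 1: A = R * K * LS * C * P
Step 2: R * K = 172 * 0.46 = 79.12
Step 3: (R*K) * LS = 79.12 * 3.6 = 284.832
Step 4: * C * P = 284.832 * 0.45 * 0.58 = 74.3
Step 5: A = 74.3 t/(ha*yr)

74.3


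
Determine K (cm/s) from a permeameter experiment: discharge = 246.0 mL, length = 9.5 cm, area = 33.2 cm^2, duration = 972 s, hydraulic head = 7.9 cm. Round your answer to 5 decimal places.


Step 1: K = Q * L / (A * t * h)
Step 2: Numerator = 246.0 * 9.5 = 2337.0
Step 3: Denominator = 33.2 * 972 * 7.9 = 254936.16
Step 4: K = 2337.0 / 254936.16 = 0.00917 cm/s

0.00917


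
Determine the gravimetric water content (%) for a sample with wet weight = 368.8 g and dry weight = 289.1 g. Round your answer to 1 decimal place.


Step 1: Water mass = wet - dry = 368.8 - 289.1 = 79.7 g
Step 2: w = 100 * water mass / dry mass
Step 3: w = 100 * 79.7 / 289.1 = 27.6%

27.6


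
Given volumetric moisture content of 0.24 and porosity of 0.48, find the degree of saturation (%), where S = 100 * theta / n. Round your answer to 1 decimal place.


Step 1: S = 100 * theta_v / n
Step 2: S = 100 * 0.24 / 0.48
Step 3: S = 50.0%

50.0


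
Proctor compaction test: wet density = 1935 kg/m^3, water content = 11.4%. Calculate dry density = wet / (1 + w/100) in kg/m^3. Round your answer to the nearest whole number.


Step 1: Dry density = wet density / (1 + w/100)
Step 2: Dry density = 1935 / (1 + 11.4/100)
Step 3: Dry density = 1935 / 1.114
Step 4: Dry density = 1737 kg/m^3

1737


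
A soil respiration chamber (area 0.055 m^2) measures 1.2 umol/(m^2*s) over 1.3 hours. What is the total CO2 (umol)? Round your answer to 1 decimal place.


Step 1: Convert time to seconds: 1.3 hr * 3600 = 4680.0 s
Step 2: Total = flux * area * time_s
Step 3: Total = 1.2 * 0.055 * 4680.0
Step 4: Total = 308.9 umol

308.9


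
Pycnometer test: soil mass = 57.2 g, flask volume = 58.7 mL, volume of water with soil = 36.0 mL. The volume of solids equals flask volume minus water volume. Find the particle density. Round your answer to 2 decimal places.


Step 1: Volume of solids = flask volume - water volume with soil
Step 2: V_solids = 58.7 - 36.0 = 22.7 mL
Step 3: Particle density = mass / V_solids = 57.2 / 22.7 = 2.52 g/cm^3

2.52


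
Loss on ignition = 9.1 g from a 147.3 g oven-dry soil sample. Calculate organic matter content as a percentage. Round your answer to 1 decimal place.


Step 1: OM% = 100 * LOI / sample mass
Step 2: OM = 100 * 9.1 / 147.3
Step 3: OM = 6.2%

6.2


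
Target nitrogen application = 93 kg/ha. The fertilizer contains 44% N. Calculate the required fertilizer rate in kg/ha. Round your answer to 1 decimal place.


Step 1: Fertilizer rate = target N / (N content / 100)
Step 2: Rate = 93 / (44 / 100)
Step 3: Rate = 93 / 0.44
Step 4: Rate = 211.4 kg/ha

211.4


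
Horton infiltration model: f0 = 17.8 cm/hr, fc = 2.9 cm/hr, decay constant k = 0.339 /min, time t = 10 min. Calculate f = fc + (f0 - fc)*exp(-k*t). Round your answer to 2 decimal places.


Step 1: f = fc + (f0 - fc) * exp(-k * t)
Step 2: exp(-0.339 * 10) = 0.033709
Step 3: f = 2.9 + (17.8 - 2.9) * 0.033709
Step 4: f = 2.9 + 14.9 * 0.033709
Step 5: f = 3.4 cm/hr

3.4


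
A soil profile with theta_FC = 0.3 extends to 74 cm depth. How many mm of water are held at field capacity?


Step 1: Water (mm) = theta_FC * depth (cm) * 10
Step 2: Water = 0.3 * 74 * 10
Step 3: Water = 222.0 mm

222.0


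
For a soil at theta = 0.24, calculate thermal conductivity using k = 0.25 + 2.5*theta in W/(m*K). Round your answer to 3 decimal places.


Step 1: k = 0.25 + 2.5 * theta
Step 2: k = 0.25 + 2.5 * 0.24
Step 3: k = 0.25 + 0.6
Step 4: k = 0.85 W/(m*K)

0.85


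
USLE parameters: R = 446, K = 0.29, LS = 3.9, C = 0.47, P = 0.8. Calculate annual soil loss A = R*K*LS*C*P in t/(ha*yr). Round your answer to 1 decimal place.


Step 1: A = R * K * LS * C * P
Step 2: R * K = 446 * 0.29 = 129.34
Step 3: (R*K) * LS = 129.34 * 3.9 = 504.426
Step 4: * C * P = 504.426 * 0.47 * 0.8 = 189.7
Step 5: A = 189.7 t/(ha*yr)

189.7


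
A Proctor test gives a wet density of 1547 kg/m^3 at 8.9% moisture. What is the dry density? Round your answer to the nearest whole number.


Step 1: Dry density = wet density / (1 + w/100)
Step 2: Dry density = 1547 / (1 + 8.9/100)
Step 3: Dry density = 1547 / 1.089
Step 4: Dry density = 1421 kg/m^3

1421


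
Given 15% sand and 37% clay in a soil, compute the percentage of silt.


Step 1: sand + silt + clay = 100%
Step 2: silt = 100 - sand - clay
Step 3: silt = 100 - 15 - 37
Step 4: silt = 48%

48


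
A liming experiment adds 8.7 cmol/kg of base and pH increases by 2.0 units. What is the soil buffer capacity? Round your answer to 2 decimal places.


Step 1: BC = change in base / change in pH
Step 2: BC = 8.7 / 2.0
Step 3: BC = 4.35 cmol/(kg*pH unit)

4.35


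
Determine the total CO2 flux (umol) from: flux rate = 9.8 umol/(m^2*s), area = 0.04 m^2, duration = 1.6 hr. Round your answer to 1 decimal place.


Step 1: Convert time to seconds: 1.6 hr * 3600 = 5760.0 s
Step 2: Total = flux * area * time_s
Step 3: Total = 9.8 * 0.04 * 5760.0
Step 4: Total = 2257.9 umol

2257.9


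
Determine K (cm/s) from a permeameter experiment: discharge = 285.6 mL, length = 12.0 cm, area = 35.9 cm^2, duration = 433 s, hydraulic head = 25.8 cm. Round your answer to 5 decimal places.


Step 1: K = Q * L / (A * t * h)
Step 2: Numerator = 285.6 * 12.0 = 3427.2
Step 3: Denominator = 35.9 * 433 * 25.8 = 401053.26
Step 4: K = 3427.2 / 401053.26 = 0.00855 cm/s

0.00855


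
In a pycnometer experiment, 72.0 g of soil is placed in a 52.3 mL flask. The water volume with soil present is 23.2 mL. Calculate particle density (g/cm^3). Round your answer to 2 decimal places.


Step 1: Volume of solids = flask volume - water volume with soil
Step 2: V_solids = 52.3 - 23.2 = 29.1 mL
Step 3: Particle density = mass / V_solids = 72.0 / 29.1 = 2.47 g/cm^3

2.47


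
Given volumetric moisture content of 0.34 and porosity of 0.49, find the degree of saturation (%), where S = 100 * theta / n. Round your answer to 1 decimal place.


Step 1: S = 100 * theta_v / n
Step 2: S = 100 * 0.34 / 0.49
Step 3: S = 69.4%

69.4


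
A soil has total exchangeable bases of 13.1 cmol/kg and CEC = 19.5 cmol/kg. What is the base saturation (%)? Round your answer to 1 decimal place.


Step 1: BS = 100 * (sum of bases) / CEC
Step 2: BS = 100 * 13.1 / 19.5
Step 3: BS = 67.2%

67.2


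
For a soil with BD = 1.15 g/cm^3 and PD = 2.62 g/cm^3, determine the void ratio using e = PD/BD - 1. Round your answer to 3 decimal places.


Step 1: e = PD / BD - 1
Step 2: e = 2.62 / 1.15 - 1
Step 3: e = 2.27826 - 1
Step 4: e = 1.278

1.278


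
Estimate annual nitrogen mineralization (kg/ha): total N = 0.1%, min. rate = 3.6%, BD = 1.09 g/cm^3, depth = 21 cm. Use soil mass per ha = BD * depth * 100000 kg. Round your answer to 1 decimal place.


Step 1: Soil mass per ha = BD * depth * 100000 = 1.09 * 21 * 100000 = 2289000 kg
Step 2: Total N pool = soil mass * N%/100 = 2289000 * 0.1/100 = 2289.0 kg/ha
Step 3: N mineralized = N pool * rate%/100 = 2289.0 * 3.6/100 = 82.4 kg/ha/yr

82.4


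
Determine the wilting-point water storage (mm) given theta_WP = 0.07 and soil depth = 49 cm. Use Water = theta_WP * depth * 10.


Step 1: Water (mm) = theta_WP * depth * 10
Step 2: Water = 0.07 * 49 * 10
Step 3: Water = 34.3 mm

34.3


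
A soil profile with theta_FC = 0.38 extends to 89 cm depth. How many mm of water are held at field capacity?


Step 1: Water (mm) = theta_FC * depth (cm) * 10
Step 2: Water = 0.38 * 89 * 10
Step 3: Water = 338.2 mm

338.2


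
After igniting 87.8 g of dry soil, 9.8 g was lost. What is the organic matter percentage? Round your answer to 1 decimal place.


Step 1: OM% = 100 * LOI / sample mass
Step 2: OM = 100 * 9.8 / 87.8
Step 3: OM = 11.2%

11.2


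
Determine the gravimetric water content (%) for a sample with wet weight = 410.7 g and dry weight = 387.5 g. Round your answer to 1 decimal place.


Step 1: Water mass = wet - dry = 410.7 - 387.5 = 23.2 g
Step 2: w = 100 * water mass / dry mass
Step 3: w = 100 * 23.2 / 387.5 = 6.0%

6.0


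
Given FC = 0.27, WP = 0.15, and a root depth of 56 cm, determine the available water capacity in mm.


Step 1: Available water = (FC - WP) * depth * 10
Step 2: AW = (0.27 - 0.15) * 56 * 10
Step 3: AW = 0.12 * 56 * 10
Step 4: AW = 67.2 mm

67.2


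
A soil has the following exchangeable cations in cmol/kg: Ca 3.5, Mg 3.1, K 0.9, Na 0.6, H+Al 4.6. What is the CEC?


Step 1: CEC = Ca + Mg + K + Na + (H+Al)
Step 2: CEC = 3.5 + 3.1 + 0.9 + 0.6 + 4.6
Step 3: CEC = 12.7 cmol/kg

12.7


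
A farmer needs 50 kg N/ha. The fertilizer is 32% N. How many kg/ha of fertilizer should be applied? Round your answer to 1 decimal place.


Step 1: Fertilizer rate = target N / (N content / 100)
Step 2: Rate = 50 / (32 / 100)
Step 3: Rate = 50 / 0.32
Step 4: Rate = 156.3 kg/ha

156.3


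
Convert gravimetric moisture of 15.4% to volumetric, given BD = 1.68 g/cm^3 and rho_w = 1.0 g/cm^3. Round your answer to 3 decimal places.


Step 1: theta = (w / 100) * BD / rho_w
Step 2: theta = (15.4 / 100) * 1.68 / 1.0
Step 3: theta = 0.154 * 1.68
Step 4: theta = 0.259

0.259


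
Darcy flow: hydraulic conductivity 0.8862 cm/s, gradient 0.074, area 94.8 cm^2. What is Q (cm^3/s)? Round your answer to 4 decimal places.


Step 1: Apply Darcy's law: Q = K * i * A
Step 2: Q = 0.8862 * 0.074 * 94.8
Step 3: Q = 6.2169 cm^3/s

6.2169


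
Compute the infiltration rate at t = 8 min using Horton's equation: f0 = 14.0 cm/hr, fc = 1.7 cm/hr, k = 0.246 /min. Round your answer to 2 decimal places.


Step 1: f = fc + (f0 - fc) * exp(-k * t)
Step 2: exp(-0.246 * 8) = 0.139736
Step 3: f = 1.7 + (14.0 - 1.7) * 0.139736
Step 4: f = 1.7 + 12.3 * 0.139736
Step 5: f = 3.42 cm/hr

3.42


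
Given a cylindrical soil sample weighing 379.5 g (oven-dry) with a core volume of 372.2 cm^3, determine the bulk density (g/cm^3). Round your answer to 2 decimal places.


Step 1: Identify the formula: BD = dry mass / volume
Step 2: Substitute values: BD = 379.5 / 372.2
Step 3: BD = 1.02 g/cm^3

1.02


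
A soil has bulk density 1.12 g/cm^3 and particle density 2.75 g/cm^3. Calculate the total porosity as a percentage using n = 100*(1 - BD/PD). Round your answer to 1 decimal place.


Step 1: Formula: n = 100 * (1 - BD / PD)
Step 2: n = 100 * (1 - 1.12 / 2.75)
Step 3: n = 100 * (1 - 0.40727)
Step 4: n = 59.3%

59.3


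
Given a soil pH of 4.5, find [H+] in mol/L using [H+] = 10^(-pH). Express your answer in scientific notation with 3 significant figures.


Step 1: [H+] = 10^(-pH)
Step 2: [H+] = 10^(-4.5)
Step 3: [H+] = 3.16e-05 mol/L

3.16e-05


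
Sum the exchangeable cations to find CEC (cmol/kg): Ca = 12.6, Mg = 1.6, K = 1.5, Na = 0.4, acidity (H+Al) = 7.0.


Step 1: CEC = Ca + Mg + K + Na + (H+Al)
Step 2: CEC = 12.6 + 1.6 + 1.5 + 0.4 + 7.0
Step 3: CEC = 23.1 cmol/kg

23.1


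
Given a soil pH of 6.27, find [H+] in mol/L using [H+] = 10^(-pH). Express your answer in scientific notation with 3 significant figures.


Step 1: [H+] = 10^(-pH)
Step 2: [H+] = 10^(-6.27)
Step 3: [H+] = 5.37e-07 mol/L

5.37e-07


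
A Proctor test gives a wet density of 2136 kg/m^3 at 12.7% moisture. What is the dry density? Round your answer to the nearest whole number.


Step 1: Dry density = wet density / (1 + w/100)
Step 2: Dry density = 2136 / (1 + 12.7/100)
Step 3: Dry density = 2136 / 1.127
Step 4: Dry density = 1895 kg/m^3

1895


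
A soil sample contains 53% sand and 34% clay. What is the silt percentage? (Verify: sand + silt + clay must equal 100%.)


Step 1: sand + silt + clay = 100%
Step 2: silt = 100 - sand - clay
Step 3: silt = 100 - 53 - 34
Step 4: silt = 13%

13


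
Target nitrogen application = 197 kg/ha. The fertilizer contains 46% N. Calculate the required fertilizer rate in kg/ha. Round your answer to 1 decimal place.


Step 1: Fertilizer rate = target N / (N content / 100)
Step 2: Rate = 197 / (46 / 100)
Step 3: Rate = 197 / 0.46
Step 4: Rate = 428.3 kg/ha

428.3


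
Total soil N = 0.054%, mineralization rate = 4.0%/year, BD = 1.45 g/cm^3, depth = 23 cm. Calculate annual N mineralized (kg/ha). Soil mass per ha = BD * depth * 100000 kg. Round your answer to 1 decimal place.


Step 1: Soil mass per ha = BD * depth * 100000 = 1.45 * 23 * 100000 = 3335000 kg
Step 2: Total N pool = soil mass * N%/100 = 3335000 * 0.054/100 = 1800.9 kg/ha
Step 3: N mineralized = N pool * rate%/100 = 1800.9 * 4.0/100 = 72.0 kg/ha/yr

72.0


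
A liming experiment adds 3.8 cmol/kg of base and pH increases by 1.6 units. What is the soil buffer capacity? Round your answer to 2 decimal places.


Step 1: BC = change in base / change in pH
Step 2: BC = 3.8 / 1.6
Step 3: BC = 2.38 cmol/(kg*pH unit)

2.38


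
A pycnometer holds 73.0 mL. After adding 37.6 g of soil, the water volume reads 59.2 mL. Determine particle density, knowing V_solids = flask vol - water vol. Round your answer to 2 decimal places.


Step 1: Volume of solids = flask volume - water volume with soil
Step 2: V_solids = 73.0 - 59.2 = 13.8 mL
Step 3: Particle density = mass / V_solids = 37.6 / 13.8 = 2.72 g/cm^3

2.72


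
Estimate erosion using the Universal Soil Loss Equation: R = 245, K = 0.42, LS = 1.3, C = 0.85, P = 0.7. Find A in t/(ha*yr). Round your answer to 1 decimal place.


Step 1: A = R * K * LS * C * P
Step 2: R * K = 245 * 0.42 = 102.9
Step 3: (R*K) * LS = 102.9 * 1.3 = 133.77
Step 4: * C * P = 133.77 * 0.85 * 0.7 = 79.6
Step 5: A = 79.6 t/(ha*yr)

79.6


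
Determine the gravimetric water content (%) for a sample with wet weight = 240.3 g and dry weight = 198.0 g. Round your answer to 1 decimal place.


Step 1: Water mass = wet - dry = 240.3 - 198.0 = 42.3 g
Step 2: w = 100 * water mass / dry mass
Step 3: w = 100 * 42.3 / 198.0 = 21.4%

21.4


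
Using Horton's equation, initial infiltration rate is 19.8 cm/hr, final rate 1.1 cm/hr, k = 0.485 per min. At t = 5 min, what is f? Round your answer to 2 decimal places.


Step 1: f = fc + (f0 - fc) * exp(-k * t)
Step 2: exp(-0.485 * 5) = 0.088478
Step 3: f = 1.1 + (19.8 - 1.1) * 0.088478
Step 4: f = 1.1 + 18.7 * 0.088478
Step 5: f = 2.75 cm/hr

2.75


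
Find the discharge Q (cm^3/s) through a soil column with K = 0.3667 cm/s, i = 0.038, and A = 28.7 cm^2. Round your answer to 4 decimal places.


Step 1: Apply Darcy's law: Q = K * i * A
Step 2: Q = 0.3667 * 0.038 * 28.7
Step 3: Q = 0.3999 cm^3/s

0.3999


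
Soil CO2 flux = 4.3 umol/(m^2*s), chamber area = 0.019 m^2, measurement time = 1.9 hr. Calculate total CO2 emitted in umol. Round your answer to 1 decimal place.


Step 1: Convert time to seconds: 1.9 hr * 3600 = 6840.0 s
Step 2: Total = flux * area * time_s
Step 3: Total = 4.3 * 0.019 * 6840.0
Step 4: Total = 558.8 umol

558.8


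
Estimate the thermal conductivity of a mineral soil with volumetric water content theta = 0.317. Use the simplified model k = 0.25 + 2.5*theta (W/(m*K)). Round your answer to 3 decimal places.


Step 1: k = 0.25 + 2.5 * theta
Step 2: k = 0.25 + 2.5 * 0.317
Step 3: k = 0.25 + 0.793
Step 4: k = 1.043 W/(m*K)

1.043


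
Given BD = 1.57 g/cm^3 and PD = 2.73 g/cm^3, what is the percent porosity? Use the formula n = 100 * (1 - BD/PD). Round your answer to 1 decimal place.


Step 1: Formula: n = 100 * (1 - BD / PD)
Step 2: n = 100 * (1 - 1.57 / 2.73)
Step 3: n = 100 * (1 - 0.57509)
Step 4: n = 42.5%

42.5


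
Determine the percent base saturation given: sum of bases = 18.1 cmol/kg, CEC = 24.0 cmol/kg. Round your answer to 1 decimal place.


Step 1: BS = 100 * (sum of bases) / CEC
Step 2: BS = 100 * 18.1 / 24.0
Step 3: BS = 75.4%

75.4


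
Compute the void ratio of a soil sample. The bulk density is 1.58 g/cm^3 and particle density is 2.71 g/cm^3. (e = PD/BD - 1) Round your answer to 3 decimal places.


Step 1: e = PD / BD - 1
Step 2: e = 2.71 / 1.58 - 1
Step 3: e = 1.71519 - 1
Step 4: e = 0.715

0.715


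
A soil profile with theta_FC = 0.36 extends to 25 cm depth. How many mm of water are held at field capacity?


Step 1: Water (mm) = theta_FC * depth (cm) * 10
Step 2: Water = 0.36 * 25 * 10
Step 3: Water = 90.0 mm

90.0


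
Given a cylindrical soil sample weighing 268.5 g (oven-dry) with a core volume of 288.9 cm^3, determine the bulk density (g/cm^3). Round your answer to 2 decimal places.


Step 1: Identify the formula: BD = dry mass / volume
Step 2: Substitute values: BD = 268.5 / 288.9
Step 3: BD = 0.93 g/cm^3

0.93


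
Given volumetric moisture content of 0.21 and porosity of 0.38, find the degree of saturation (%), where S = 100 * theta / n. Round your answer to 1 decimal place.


Step 1: S = 100 * theta_v / n
Step 2: S = 100 * 0.21 / 0.38
Step 3: S = 55.3%

55.3


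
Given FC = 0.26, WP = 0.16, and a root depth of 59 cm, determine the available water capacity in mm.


Step 1: Available water = (FC - WP) * depth * 10
Step 2: AW = (0.26 - 0.16) * 59 * 10
Step 3: AW = 0.1 * 59 * 10
Step 4: AW = 59.0 mm

59.0


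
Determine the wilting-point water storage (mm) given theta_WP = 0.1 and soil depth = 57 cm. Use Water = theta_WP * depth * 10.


Step 1: Water (mm) = theta_WP * depth * 10
Step 2: Water = 0.1 * 57 * 10
Step 3: Water = 57.0 mm

57.0


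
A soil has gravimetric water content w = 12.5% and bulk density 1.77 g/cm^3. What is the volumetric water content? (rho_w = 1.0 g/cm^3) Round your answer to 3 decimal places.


Step 1: theta = (w / 100) * BD / rho_w
Step 2: theta = (12.5 / 100) * 1.77 / 1.0
Step 3: theta = 0.125 * 1.77
Step 4: theta = 0.221

0.221


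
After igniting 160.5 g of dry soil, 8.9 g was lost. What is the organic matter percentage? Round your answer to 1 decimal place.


Step 1: OM% = 100 * LOI / sample mass
Step 2: OM = 100 * 8.9 / 160.5
Step 3: OM = 5.5%

5.5


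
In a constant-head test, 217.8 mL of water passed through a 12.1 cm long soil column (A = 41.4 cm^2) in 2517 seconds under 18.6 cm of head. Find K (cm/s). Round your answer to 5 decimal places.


Step 1: K = Q * L / (A * t * h)
Step 2: Numerator = 217.8 * 12.1 = 2635.38
Step 3: Denominator = 41.4 * 2517 * 18.6 = 1938190.68
Step 4: K = 2635.38 / 1938190.68 = 0.00136 cm/s

0.00136


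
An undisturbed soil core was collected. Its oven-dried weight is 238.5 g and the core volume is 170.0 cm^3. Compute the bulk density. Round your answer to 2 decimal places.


Step 1: Identify the formula: BD = dry mass / volume
Step 2: Substitute values: BD = 238.5 / 170.0
Step 3: BD = 1.4 g/cm^3

1.4


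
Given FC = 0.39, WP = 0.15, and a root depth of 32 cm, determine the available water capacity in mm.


Step 1: Available water = (FC - WP) * depth * 10
Step 2: AW = (0.39 - 0.15) * 32 * 10
Step 3: AW = 0.24 * 32 * 10
Step 4: AW = 76.8 mm

76.8


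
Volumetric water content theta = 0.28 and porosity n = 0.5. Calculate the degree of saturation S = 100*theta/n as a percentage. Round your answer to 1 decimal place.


Step 1: S = 100 * theta_v / n
Step 2: S = 100 * 0.28 / 0.5
Step 3: S = 56.0%

56.0


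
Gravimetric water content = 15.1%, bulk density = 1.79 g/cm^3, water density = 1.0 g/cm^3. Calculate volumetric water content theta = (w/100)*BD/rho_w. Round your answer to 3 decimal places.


Step 1: theta = (w / 100) * BD / rho_w
Step 2: theta = (15.1 / 100) * 1.79 / 1.0
Step 3: theta = 0.151 * 1.79
Step 4: theta = 0.27

0.27


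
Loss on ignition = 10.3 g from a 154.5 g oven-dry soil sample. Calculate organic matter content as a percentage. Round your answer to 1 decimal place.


Step 1: OM% = 100 * LOI / sample mass
Step 2: OM = 100 * 10.3 / 154.5
Step 3: OM = 6.7%

6.7


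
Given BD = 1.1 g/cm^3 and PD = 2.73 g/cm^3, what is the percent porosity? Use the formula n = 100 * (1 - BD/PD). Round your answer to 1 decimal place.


Step 1: Formula: n = 100 * (1 - BD / PD)
Step 2: n = 100 * (1 - 1.1 / 2.73)
Step 3: n = 100 * (1 - 0.40293)
Step 4: n = 59.7%

59.7


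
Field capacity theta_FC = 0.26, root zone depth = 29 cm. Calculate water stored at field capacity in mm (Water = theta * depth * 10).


Step 1: Water (mm) = theta_FC * depth (cm) * 10
Step 2: Water = 0.26 * 29 * 10
Step 3: Water = 75.4 mm

75.4


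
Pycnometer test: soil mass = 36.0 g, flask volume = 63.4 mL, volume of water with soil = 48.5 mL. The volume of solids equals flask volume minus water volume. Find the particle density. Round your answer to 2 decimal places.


Step 1: Volume of solids = flask volume - water volume with soil
Step 2: V_solids = 63.4 - 48.5 = 14.9 mL
Step 3: Particle density = mass / V_solids = 36.0 / 14.9 = 2.42 g/cm^3

2.42


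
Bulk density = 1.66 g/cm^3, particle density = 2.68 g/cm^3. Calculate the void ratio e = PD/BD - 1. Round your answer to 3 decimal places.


Step 1: e = PD / BD - 1
Step 2: e = 2.68 / 1.66 - 1
Step 3: e = 1.61446 - 1
Step 4: e = 0.614

0.614


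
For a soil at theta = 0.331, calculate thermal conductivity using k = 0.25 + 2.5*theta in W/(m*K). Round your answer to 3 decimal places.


Step 1: k = 0.25 + 2.5 * theta
Step 2: k = 0.25 + 2.5 * 0.331
Step 3: k = 0.25 + 0.828
Step 4: k = 1.078 W/(m*K)

1.078


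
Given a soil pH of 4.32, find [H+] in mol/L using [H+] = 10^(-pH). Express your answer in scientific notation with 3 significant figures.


Step 1: [H+] = 10^(-pH)
Step 2: [H+] = 10^(-4.32)
Step 3: [H+] = 4.79e-05 mol/L

4.79e-05


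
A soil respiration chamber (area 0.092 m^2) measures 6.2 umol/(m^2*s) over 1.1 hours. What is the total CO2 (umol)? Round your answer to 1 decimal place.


Step 1: Convert time to seconds: 1.1 hr * 3600 = 3960.0 s
Step 2: Total = flux * area * time_s
Step 3: Total = 6.2 * 0.092 * 3960.0
Step 4: Total = 2258.8 umol

2258.8


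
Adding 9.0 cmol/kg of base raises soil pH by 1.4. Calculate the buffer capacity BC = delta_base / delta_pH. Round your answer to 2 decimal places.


Step 1: BC = change in base / change in pH
Step 2: BC = 9.0 / 1.4
Step 3: BC = 6.43 cmol/(kg*pH unit)

6.43


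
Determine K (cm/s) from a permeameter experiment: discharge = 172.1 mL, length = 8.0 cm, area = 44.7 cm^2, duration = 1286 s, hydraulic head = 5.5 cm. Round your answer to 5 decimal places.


Step 1: K = Q * L / (A * t * h)
Step 2: Numerator = 172.1 * 8.0 = 1376.8
Step 3: Denominator = 44.7 * 1286 * 5.5 = 316163.1
Step 4: K = 1376.8 / 316163.1 = 0.00435 cm/s

0.00435


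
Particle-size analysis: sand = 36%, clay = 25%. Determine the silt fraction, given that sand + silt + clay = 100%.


Step 1: sand + silt + clay = 100%
Step 2: silt = 100 - sand - clay
Step 3: silt = 100 - 36 - 25
Step 4: silt = 39%

39


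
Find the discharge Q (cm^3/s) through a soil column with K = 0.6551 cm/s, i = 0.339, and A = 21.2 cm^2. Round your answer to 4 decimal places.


Step 1: Apply Darcy's law: Q = K * i * A
Step 2: Q = 0.6551 * 0.339 * 21.2
Step 3: Q = 4.7081 cm^3/s

4.7081


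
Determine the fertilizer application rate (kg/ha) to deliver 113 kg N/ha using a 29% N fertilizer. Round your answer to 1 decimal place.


Step 1: Fertilizer rate = target N / (N content / 100)
Step 2: Rate = 113 / (29 / 100)
Step 3: Rate = 113 / 0.29
Step 4: Rate = 389.7 kg/ha

389.7


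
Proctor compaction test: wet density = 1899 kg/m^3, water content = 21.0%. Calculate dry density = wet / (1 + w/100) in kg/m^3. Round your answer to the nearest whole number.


Step 1: Dry density = wet density / (1 + w/100)
Step 2: Dry density = 1899 / (1 + 21.0/100)
Step 3: Dry density = 1899 / 1.21
Step 4: Dry density = 1569 kg/m^3

1569


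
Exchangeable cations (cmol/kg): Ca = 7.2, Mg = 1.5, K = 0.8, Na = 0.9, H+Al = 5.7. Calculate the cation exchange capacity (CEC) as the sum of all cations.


Step 1: CEC = Ca + Mg + K + Na + (H+Al)
Step 2: CEC = 7.2 + 1.5 + 0.8 + 0.9 + 5.7
Step 3: CEC = 16.1 cmol/kg

16.1


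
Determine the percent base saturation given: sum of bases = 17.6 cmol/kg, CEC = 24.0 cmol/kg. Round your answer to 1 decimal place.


Step 1: BS = 100 * (sum of bases) / CEC
Step 2: BS = 100 * 17.6 / 24.0
Step 3: BS = 73.3%

73.3


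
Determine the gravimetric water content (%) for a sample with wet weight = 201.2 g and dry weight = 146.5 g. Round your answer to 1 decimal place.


Step 1: Water mass = wet - dry = 201.2 - 146.5 = 54.7 g
Step 2: w = 100 * water mass / dry mass
Step 3: w = 100 * 54.7 / 146.5 = 37.3%

37.3


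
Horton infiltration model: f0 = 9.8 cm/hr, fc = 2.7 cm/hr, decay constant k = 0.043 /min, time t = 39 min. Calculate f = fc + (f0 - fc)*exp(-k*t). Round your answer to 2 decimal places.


Step 1: f = fc + (f0 - fc) * exp(-k * t)
Step 2: exp(-0.043 * 39) = 0.186934
Step 3: f = 2.7 + (9.8 - 2.7) * 0.186934
Step 4: f = 2.7 + 7.1 * 0.186934
Step 5: f = 4.03 cm/hr

4.03


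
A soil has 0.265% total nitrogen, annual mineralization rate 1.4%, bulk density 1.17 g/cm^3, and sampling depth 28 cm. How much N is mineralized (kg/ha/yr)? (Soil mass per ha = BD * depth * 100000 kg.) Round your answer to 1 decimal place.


Step 1: Soil mass per ha = BD * depth * 100000 = 1.17 * 28 * 100000 = 3276000 kg
Step 2: Total N pool = soil mass * N%/100 = 3276000 * 0.265/100 = 8681.4 kg/ha
Step 3: N mineralized = N pool * rate%/100 = 8681.4 * 1.4/100 = 121.5 kg/ha/yr

121.5


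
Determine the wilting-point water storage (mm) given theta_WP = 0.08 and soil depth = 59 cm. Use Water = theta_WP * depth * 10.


Step 1: Water (mm) = theta_WP * depth * 10
Step 2: Water = 0.08 * 59 * 10
Step 3: Water = 47.2 mm

47.2


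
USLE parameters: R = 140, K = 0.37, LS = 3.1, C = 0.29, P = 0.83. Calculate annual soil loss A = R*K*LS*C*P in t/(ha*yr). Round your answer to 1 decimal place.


Step 1: A = R * K * LS * C * P
Step 2: R * K = 140 * 0.37 = 51.8
Step 3: (R*K) * LS = 51.8 * 3.1 = 160.58
Step 4: * C * P = 160.58 * 0.29 * 0.83 = 38.7
Step 5: A = 38.7 t/(ha*yr)

38.7


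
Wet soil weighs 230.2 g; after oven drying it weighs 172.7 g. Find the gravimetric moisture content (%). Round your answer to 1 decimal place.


Step 1: Water mass = wet - dry = 230.2 - 172.7 = 57.5 g
Step 2: w = 100 * water mass / dry mass
Step 3: w = 100 * 57.5 / 172.7 = 33.3%

33.3


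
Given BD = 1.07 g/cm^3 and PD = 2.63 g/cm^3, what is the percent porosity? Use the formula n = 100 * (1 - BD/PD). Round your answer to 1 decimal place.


Step 1: Formula: n = 100 * (1 - BD / PD)
Step 2: n = 100 * (1 - 1.07 / 2.63)
Step 3: n = 100 * (1 - 0.40684)
Step 4: n = 59.3%

59.3


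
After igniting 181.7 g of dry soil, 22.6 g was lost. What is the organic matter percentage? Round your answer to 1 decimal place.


Step 1: OM% = 100 * LOI / sample mass
Step 2: OM = 100 * 22.6 / 181.7
Step 3: OM = 12.4%

12.4


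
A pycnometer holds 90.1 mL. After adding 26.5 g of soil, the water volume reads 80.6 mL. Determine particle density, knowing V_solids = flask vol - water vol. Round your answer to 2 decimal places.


Step 1: Volume of solids = flask volume - water volume with soil
Step 2: V_solids = 90.1 - 80.6 = 9.5 mL
Step 3: Particle density = mass / V_solids = 26.5 / 9.5 = 2.79 g/cm^3

2.79


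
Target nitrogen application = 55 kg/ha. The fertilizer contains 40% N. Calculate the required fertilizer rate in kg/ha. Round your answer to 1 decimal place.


Step 1: Fertilizer rate = target N / (N content / 100)
Step 2: Rate = 55 / (40 / 100)
Step 3: Rate = 55 / 0.4
Step 4: Rate = 137.5 kg/ha

137.5


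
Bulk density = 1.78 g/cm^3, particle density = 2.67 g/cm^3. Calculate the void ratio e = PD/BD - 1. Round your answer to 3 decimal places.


Step 1: e = PD / BD - 1
Step 2: e = 2.67 / 1.78 - 1
Step 3: e = 1.5 - 1
Step 4: e = 0.5

0.5


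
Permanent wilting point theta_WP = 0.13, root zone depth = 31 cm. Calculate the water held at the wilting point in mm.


Step 1: Water (mm) = theta_WP * depth * 10
Step 2: Water = 0.13 * 31 * 10
Step 3: Water = 40.3 mm

40.3


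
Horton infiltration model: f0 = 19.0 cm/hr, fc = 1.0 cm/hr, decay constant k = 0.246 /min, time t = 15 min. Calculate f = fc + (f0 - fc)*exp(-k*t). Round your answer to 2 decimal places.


Step 1: f = fc + (f0 - fc) * exp(-k * t)
Step 2: exp(-0.246 * 15) = 0.024972
Step 3: f = 1.0 + (19.0 - 1.0) * 0.024972
Step 4: f = 1.0 + 18.0 * 0.024972
Step 5: f = 1.45 cm/hr

1.45


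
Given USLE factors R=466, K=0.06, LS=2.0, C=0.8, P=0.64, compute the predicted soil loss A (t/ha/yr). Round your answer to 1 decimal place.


Step 1: A = R * K * LS * C * P
Step 2: R * K = 466 * 0.06 = 27.96
Step 3: (R*K) * LS = 27.96 * 2.0 = 55.92
Step 4: * C * P = 55.92 * 0.8 * 0.64 = 28.6
Step 5: A = 28.6 t/(ha*yr)

28.6


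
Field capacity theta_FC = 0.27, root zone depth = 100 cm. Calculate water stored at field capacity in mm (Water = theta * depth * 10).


Step 1: Water (mm) = theta_FC * depth (cm) * 10
Step 2: Water = 0.27 * 100 * 10
Step 3: Water = 270.0 mm

270.0


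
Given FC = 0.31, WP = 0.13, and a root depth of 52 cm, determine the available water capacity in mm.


Step 1: Available water = (FC - WP) * depth * 10
Step 2: AW = (0.31 - 0.13) * 52 * 10
Step 3: AW = 0.18 * 52 * 10
Step 4: AW = 93.6 mm

93.6


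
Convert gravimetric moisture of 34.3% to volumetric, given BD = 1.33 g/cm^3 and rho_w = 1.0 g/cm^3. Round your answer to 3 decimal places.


Step 1: theta = (w / 100) * BD / rho_w
Step 2: theta = (34.3 / 100) * 1.33 / 1.0
Step 3: theta = 0.343 * 1.33
Step 4: theta = 0.456

0.456


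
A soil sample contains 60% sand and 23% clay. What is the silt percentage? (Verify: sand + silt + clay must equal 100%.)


Step 1: sand + silt + clay = 100%
Step 2: silt = 100 - sand - clay
Step 3: silt = 100 - 60 - 23
Step 4: silt = 17%

17


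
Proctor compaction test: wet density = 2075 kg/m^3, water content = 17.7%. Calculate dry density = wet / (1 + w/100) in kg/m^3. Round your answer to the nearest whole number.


Step 1: Dry density = wet density / (1 + w/100)
Step 2: Dry density = 2075 / (1 + 17.7/100)
Step 3: Dry density = 2075 / 1.177
Step 4: Dry density = 1763 kg/m^3

1763


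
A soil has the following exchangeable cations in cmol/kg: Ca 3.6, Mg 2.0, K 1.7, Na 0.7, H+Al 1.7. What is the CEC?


Step 1: CEC = Ca + Mg + K + Na + (H+Al)
Step 2: CEC = 3.6 + 2.0 + 1.7 + 0.7 + 1.7
Step 3: CEC = 9.7 cmol/kg

9.7


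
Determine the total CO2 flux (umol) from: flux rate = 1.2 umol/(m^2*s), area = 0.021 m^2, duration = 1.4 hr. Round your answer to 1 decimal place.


Step 1: Convert time to seconds: 1.4 hr * 3600 = 5040.0 s
Step 2: Total = flux * area * time_s
Step 3: Total = 1.2 * 0.021 * 5040.0
Step 4: Total = 127.0 umol

127.0


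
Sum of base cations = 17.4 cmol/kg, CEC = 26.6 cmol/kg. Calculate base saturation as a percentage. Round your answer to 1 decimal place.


Step 1: BS = 100 * (sum of bases) / CEC
Step 2: BS = 100 * 17.4 / 26.6
Step 3: BS = 65.4%

65.4


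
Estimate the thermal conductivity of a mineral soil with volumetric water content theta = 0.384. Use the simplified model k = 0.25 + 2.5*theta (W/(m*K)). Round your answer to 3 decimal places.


Step 1: k = 0.25 + 2.5 * theta
Step 2: k = 0.25 + 2.5 * 0.384
Step 3: k = 0.25 + 0.96
Step 4: k = 1.21 W/(m*K)

1.21


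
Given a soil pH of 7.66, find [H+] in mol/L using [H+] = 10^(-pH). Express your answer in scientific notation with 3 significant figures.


Step 1: [H+] = 10^(-pH)
Step 2: [H+] = 10^(-7.66)
Step 3: [H+] = 2.19e-08 mol/L

2.19e-08


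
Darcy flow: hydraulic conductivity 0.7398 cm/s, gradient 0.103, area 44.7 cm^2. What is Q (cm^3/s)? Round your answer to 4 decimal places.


Step 1: Apply Darcy's law: Q = K * i * A
Step 2: Q = 0.7398 * 0.103 * 44.7
Step 3: Q = 3.4061 cm^3/s

3.4061


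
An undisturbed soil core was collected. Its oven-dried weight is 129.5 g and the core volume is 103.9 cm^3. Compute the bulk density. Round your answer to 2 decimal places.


Step 1: Identify the formula: BD = dry mass / volume
Step 2: Substitute values: BD = 129.5 / 103.9
Step 3: BD = 1.25 g/cm^3

1.25


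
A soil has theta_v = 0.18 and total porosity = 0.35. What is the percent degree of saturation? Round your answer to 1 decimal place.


Step 1: S = 100 * theta_v / n
Step 2: S = 100 * 0.18 / 0.35
Step 3: S = 51.4%

51.4


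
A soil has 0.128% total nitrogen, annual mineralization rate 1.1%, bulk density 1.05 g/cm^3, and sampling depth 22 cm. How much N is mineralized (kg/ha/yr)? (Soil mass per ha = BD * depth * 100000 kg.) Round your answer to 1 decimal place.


Step 1: Soil mass per ha = BD * depth * 100000 = 1.05 * 22 * 100000 = 2310000 kg
Step 2: Total N pool = soil mass * N%/100 = 2310000 * 0.128/100 = 2956.8 kg/ha
Step 3: N mineralized = N pool * rate%/100 = 2956.8 * 1.1/100 = 32.5 kg/ha/yr

32.5


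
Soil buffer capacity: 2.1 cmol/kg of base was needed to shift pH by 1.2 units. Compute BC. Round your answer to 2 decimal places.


Step 1: BC = change in base / change in pH
Step 2: BC = 2.1 / 1.2
Step 3: BC = 1.75 cmol/(kg*pH unit)

1.75


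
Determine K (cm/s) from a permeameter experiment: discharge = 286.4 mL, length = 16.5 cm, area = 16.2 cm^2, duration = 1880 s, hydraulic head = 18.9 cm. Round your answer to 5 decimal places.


Step 1: K = Q * L / (A * t * h)
Step 2: Numerator = 286.4 * 16.5 = 4725.6
Step 3: Denominator = 16.2 * 1880 * 18.9 = 575618.4
Step 4: K = 4725.6 / 575618.4 = 0.00821 cm/s

0.00821


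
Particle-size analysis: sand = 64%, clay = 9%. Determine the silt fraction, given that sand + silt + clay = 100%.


Step 1: sand + silt + clay = 100%
Step 2: silt = 100 - sand - clay
Step 3: silt = 100 - 64 - 9
Step 4: silt = 27%

27


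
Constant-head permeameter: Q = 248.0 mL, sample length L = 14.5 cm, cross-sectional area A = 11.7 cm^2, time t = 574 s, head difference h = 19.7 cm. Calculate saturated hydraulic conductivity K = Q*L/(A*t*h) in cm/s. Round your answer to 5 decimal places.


Step 1: K = Q * L / (A * t * h)
Step 2: Numerator = 248.0 * 14.5 = 3596.0
Step 3: Denominator = 11.7 * 574 * 19.7 = 132301.26
Step 4: K = 3596.0 / 132301.26 = 0.02718 cm/s

0.02718


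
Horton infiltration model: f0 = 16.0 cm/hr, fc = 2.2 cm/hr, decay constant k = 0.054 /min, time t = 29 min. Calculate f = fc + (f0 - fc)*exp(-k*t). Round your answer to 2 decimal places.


Step 1: f = fc + (f0 - fc) * exp(-k * t)
Step 2: exp(-0.054 * 29) = 0.208879
Step 3: f = 2.2 + (16.0 - 2.2) * 0.208879
Step 4: f = 2.2 + 13.8 * 0.208879
Step 5: f = 5.08 cm/hr

5.08


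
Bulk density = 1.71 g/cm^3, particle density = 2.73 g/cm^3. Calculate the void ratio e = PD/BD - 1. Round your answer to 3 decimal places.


Step 1: e = PD / BD - 1
Step 2: e = 2.73 / 1.71 - 1
Step 3: e = 1.59649 - 1
Step 4: e = 0.596

0.596


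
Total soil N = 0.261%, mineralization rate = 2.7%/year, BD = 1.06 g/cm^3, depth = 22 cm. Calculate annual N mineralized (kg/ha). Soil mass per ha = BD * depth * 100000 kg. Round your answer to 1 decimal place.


Step 1: Soil mass per ha = BD * depth * 100000 = 1.06 * 22 * 100000 = 2332000 kg
Step 2: Total N pool = soil mass * N%/100 = 2332000 * 0.261/100 = 6086.52 kg/ha
Step 3: N mineralized = N pool * rate%/100 = 6086.52 * 2.7/100 = 164.3 kg/ha/yr

164.3


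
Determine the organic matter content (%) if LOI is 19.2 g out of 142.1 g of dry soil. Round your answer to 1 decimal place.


Step 1: OM% = 100 * LOI / sample mass
Step 2: OM = 100 * 19.2 / 142.1
Step 3: OM = 13.5%

13.5


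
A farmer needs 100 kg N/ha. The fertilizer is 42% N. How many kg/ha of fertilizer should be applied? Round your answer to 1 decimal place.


Step 1: Fertilizer rate = target N / (N content / 100)
Step 2: Rate = 100 / (42 / 100)
Step 3: Rate = 100 / 0.42
Step 4: Rate = 238.1 kg/ha

238.1


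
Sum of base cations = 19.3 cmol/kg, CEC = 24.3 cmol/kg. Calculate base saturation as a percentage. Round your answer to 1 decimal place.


Step 1: BS = 100 * (sum of bases) / CEC
Step 2: BS = 100 * 19.3 / 24.3
Step 3: BS = 79.4%

79.4


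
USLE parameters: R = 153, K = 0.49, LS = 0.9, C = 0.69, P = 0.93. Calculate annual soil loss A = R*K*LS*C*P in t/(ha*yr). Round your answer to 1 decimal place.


Step 1: A = R * K * LS * C * P
Step 2: R * K = 153 * 0.49 = 74.97
Step 3: (R*K) * LS = 74.97 * 0.9 = 67.473
Step 4: * C * P = 67.473 * 0.69 * 0.93 = 43.3
Step 5: A = 43.3 t/(ha*yr)

43.3


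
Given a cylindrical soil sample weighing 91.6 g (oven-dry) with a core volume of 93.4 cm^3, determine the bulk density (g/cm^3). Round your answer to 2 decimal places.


Step 1: Identify the formula: BD = dry mass / volume
Step 2: Substitute values: BD = 91.6 / 93.4
Step 3: BD = 0.98 g/cm^3

0.98


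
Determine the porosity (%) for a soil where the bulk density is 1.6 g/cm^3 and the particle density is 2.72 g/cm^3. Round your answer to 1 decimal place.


Step 1: Formula: n = 100 * (1 - BD / PD)
Step 2: n = 100 * (1 - 1.6 / 2.72)
Step 3: n = 100 * (1 - 0.58824)
Step 4: n = 41.2%

41.2


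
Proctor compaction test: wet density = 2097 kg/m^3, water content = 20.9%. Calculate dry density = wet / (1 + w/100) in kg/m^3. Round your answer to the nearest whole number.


Step 1: Dry density = wet density / (1 + w/100)
Step 2: Dry density = 2097 / (1 + 20.9/100)
Step 3: Dry density = 2097 / 1.209
Step 4: Dry density = 1734 kg/m^3

1734


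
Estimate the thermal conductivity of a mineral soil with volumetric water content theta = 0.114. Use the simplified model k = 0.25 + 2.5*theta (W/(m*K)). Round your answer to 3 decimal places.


Step 1: k = 0.25 + 2.5 * theta
Step 2: k = 0.25 + 2.5 * 0.114
Step 3: k = 0.25 + 0.285
Step 4: k = 0.535 W/(m*K)

0.535


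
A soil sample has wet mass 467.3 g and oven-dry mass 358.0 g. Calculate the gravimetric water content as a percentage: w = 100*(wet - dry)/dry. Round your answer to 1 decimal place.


Step 1: Water mass = wet - dry = 467.3 - 358.0 = 109.3 g
Step 2: w = 100 * water mass / dry mass
Step 3: w = 100 * 109.3 / 358.0 = 30.5%

30.5


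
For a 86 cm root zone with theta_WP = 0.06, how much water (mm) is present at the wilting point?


Step 1: Water (mm) = theta_WP * depth * 10
Step 2: Water = 0.06 * 86 * 10
Step 3: Water = 51.6 mm

51.6


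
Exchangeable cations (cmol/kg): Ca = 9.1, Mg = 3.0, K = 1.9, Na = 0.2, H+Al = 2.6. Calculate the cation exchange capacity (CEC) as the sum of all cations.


Step 1: CEC = Ca + Mg + K + Na + (H+Al)
Step 2: CEC = 9.1 + 3.0 + 1.9 + 0.2 + 2.6
Step 3: CEC = 16.8 cmol/kg

16.8


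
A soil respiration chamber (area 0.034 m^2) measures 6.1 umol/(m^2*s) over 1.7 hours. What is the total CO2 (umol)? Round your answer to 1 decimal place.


Step 1: Convert time to seconds: 1.7 hr * 3600 = 6120.0 s
Step 2: Total = flux * area * time_s
Step 3: Total = 6.1 * 0.034 * 6120.0
Step 4: Total = 1269.3 umol

1269.3


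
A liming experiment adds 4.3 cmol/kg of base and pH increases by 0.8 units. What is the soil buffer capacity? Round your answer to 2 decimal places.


Step 1: BC = change in base / change in pH
Step 2: BC = 4.3 / 0.8
Step 3: BC = 5.38 cmol/(kg*pH unit)

5.38


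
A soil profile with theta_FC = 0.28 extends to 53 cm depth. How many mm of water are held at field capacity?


Step 1: Water (mm) = theta_FC * depth (cm) * 10
Step 2: Water = 0.28 * 53 * 10
Step 3: Water = 148.4 mm

148.4


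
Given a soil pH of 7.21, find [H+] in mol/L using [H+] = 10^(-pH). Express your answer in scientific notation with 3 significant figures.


Step 1: [H+] = 10^(-pH)
Step 2: [H+] = 10^(-7.21)
Step 3: [H+] = 6.17e-08 mol/L

6.17e-08


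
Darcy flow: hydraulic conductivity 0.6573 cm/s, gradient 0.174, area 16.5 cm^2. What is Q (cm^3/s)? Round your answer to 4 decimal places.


Step 1: Apply Darcy's law: Q = K * i * A
Step 2: Q = 0.6573 * 0.174 * 16.5
Step 3: Q = 1.8871 cm^3/s

1.8871


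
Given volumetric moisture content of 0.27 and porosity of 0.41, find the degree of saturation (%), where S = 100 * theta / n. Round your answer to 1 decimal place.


Step 1: S = 100 * theta_v / n
Step 2: S = 100 * 0.27 / 0.41
Step 3: S = 65.9%

65.9
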